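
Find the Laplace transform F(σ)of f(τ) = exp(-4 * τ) 1/(σ + 4)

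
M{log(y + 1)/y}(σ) -pi*csc(pi*σ)/(σ - 1)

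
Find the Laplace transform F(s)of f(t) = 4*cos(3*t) 4*s/(s^2 + 9)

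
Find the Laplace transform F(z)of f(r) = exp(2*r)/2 1/(2*(z - 2))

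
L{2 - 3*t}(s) 2/s - 3/s^2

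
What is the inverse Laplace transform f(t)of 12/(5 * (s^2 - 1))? 12 * sinh(t)/5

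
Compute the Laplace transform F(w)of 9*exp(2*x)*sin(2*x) 18/((w - 2)^2 + 4)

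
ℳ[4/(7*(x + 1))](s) 4*pi*csc(pi*s)/7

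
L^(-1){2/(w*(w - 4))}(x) exp(2*x)*sinh(2*x)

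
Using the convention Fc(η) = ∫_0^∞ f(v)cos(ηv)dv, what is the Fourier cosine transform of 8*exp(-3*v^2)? 4*sqrt(3)*sqrt(pi)*exp(-η^2/12)/3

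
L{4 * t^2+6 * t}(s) 6/s^2+8/s^3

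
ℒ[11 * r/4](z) 11/(4 * z^2)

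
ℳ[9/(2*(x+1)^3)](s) 9*pi*(s - 2)*(s - 1)/(4*sin(pi*s))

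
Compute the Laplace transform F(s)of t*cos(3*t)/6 (s^2 - 9)/(6*(s^2 + 9)^2)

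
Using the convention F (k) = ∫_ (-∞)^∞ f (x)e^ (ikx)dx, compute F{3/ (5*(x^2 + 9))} pi*exp (-3*Abs (k))/5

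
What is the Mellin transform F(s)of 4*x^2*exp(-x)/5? 4*gamma(s + 2)/5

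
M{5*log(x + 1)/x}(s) -5*pi*csc(pi*s)/(s - 1)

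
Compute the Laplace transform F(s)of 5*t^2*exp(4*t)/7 10/(7*(s - 4)^3)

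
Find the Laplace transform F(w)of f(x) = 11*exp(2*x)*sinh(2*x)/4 11/(2*w*(w - 4))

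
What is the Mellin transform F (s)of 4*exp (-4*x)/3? 2^ (2 - 2*s)*gamma (s)/3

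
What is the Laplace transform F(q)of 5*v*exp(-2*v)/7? 5/(7*(q + 2)^2)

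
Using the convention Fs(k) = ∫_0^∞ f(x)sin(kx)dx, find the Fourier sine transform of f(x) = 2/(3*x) pi/3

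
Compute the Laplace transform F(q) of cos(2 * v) q/(q^2 + 4) 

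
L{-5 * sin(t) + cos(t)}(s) s/(s^2 + 1) - 5/(s^2 + 1)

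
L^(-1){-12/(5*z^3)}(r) -6*r^2/5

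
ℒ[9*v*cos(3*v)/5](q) 9*(q^2 - 9)/(5*(q^2 + 9)^2)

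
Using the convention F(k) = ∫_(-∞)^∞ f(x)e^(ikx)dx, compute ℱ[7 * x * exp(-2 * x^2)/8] 7 * sqrt(2) * I * sqrt(pi) * k * exp(-k^2/8)/64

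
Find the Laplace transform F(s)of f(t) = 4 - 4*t 4/s - 4/s^2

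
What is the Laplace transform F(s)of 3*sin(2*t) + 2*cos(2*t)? 6/(s^2 + 4) + 2*s/(s^2 + 4)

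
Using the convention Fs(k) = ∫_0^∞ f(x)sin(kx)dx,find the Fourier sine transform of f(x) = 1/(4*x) pi/8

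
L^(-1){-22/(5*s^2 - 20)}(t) -11*sinh(2*t)/5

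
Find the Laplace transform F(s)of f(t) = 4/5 4/(5 * s)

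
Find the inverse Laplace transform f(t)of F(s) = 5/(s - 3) 5*exp(3*t)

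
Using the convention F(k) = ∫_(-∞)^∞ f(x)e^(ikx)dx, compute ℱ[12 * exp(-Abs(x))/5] 24/(5 * (k^2 + 1))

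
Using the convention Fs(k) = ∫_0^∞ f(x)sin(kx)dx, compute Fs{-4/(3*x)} -2*pi/3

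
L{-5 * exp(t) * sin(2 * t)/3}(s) -10/(3 * (s - 1)^2 + 12)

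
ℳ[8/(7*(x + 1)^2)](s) -8*pi*(s - 1)/(7*sin(pi*s))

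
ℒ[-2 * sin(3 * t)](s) -6/(s^2 + 9)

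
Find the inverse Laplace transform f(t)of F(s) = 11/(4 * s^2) 11 * t/4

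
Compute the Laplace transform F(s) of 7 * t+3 7/s^2+3/s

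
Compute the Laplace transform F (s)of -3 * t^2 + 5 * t 5/s^2 - 6/s^3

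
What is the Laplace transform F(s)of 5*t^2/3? 10/(3*s^3)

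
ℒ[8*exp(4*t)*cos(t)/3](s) 8*(s - 4)/(3*((s - 4)^2 + 1))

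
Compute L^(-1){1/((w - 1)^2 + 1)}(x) exp(x)*sin(x)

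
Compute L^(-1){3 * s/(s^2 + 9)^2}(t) t * sin(3 * t)/2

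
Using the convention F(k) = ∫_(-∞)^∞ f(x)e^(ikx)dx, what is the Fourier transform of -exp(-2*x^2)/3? -sqrt(2)*sqrt(pi)*exp(-k^2/8)/6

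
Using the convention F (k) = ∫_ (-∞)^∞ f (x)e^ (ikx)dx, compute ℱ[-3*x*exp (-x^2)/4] -3*I*sqrt (pi)*k*exp (-k^2/4)/8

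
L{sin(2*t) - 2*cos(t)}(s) 2/(s^2 + 4) - 2*s/(s^2 + 1)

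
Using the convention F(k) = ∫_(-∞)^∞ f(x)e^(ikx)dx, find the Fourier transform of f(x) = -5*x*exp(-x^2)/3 -5*I*sqrt(pi)*k*exp(-k^2/4)/6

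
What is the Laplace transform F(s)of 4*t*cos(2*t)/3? 4*(s^2 - 4)/(3*(s^2 + 4)^2)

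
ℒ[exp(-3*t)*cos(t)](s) (s + 3)/((s + 3)^2 + 1)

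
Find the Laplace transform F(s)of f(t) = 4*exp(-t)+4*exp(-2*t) 4/(s+2)+4/(s+1)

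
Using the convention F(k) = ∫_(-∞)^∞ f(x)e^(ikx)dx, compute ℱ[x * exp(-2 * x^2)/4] sqrt(2) * I * sqrt(pi) * k * exp(-k^2/8)/32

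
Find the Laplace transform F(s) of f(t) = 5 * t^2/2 5/s^3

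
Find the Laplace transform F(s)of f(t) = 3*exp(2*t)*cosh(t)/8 3*(s - 2)/(8*((s - 2)^2 - 1))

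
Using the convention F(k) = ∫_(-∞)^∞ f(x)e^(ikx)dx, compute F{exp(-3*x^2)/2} sqrt(3)*sqrt(pi)*exp(-k^2/12)/6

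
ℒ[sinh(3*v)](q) 3/(q^2 - 9)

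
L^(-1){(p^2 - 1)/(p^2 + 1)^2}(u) u * cos(u)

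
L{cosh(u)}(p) p/(p^2 - 1)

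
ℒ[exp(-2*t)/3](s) 1/(3*(s + 2))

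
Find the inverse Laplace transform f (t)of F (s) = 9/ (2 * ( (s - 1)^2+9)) 3 * exp (t) * sin (3 * t)/2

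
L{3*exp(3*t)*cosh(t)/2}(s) 3*(s - 3)/(2*((s - 3)^2 - 1))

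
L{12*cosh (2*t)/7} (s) 12*s/ (7*(s^2 - 4))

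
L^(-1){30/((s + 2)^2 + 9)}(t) 10*exp(-2*t)*sin(3*t)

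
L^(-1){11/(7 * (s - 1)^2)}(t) 11 * t * exp(t)/7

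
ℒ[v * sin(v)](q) 2 * q/(q^2 + 1)^2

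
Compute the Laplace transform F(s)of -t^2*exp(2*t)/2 -1/(s - 2)^3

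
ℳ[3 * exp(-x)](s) 3 * gamma(s) 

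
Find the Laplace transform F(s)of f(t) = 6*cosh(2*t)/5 6*s/(5*(s^2 - 4))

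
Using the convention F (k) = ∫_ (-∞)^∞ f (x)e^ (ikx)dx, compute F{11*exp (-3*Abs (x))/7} 66/ (7*(k^2 + 9))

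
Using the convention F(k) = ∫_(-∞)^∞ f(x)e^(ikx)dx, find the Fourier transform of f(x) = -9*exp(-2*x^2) -9*sqrt(2)*sqrt(pi)*exp(-k^2/8)/2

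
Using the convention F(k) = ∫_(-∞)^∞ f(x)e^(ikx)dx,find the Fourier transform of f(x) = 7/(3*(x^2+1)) 7*pi*exp(-Abs(k))/3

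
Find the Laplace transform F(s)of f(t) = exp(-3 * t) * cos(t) (s + 3)/((s + 3)^2 + 1)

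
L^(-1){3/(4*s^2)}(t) 3*t/4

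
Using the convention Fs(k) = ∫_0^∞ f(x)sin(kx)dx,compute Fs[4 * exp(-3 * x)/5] 4 * k/(5 * (k^2 + 9))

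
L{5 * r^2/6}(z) 5/(3 * z^3)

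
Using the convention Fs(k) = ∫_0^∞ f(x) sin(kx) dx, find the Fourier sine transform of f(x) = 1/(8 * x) pi/16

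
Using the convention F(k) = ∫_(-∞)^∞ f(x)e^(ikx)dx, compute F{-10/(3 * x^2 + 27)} -10 * pi * exp(-3 * Abs(k))/9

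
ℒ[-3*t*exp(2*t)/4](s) -3/(4*(s - 2)^2)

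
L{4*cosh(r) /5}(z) 4*z/(5*(z^2 - 1) ) 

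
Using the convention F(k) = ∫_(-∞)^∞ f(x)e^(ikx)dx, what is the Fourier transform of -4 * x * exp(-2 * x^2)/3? -sqrt(2) * I * sqrt(pi) * k * exp(-k^2/8)/6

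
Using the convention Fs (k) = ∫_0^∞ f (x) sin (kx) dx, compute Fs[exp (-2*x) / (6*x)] atan (k/2) /6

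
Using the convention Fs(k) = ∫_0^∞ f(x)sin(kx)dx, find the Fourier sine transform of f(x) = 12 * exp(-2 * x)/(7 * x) 12 * atan(k/2)/7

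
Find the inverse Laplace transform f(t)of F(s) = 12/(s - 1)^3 6*t^2*exp(t)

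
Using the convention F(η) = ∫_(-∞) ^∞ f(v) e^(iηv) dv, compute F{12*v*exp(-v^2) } 6*I*sqrt(pi)*η*exp(-η^2/4) 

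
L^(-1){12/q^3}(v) 6*v^2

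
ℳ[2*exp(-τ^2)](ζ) gamma(ζ/2)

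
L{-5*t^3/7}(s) -30/(7*s^4)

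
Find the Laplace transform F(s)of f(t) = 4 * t 4/s^2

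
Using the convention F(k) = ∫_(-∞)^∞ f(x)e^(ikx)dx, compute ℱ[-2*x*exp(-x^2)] -I*sqrt(pi)*k*exp(-k^2/4)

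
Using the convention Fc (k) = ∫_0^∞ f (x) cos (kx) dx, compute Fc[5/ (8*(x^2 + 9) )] 5*pi*exp (-3*k) /48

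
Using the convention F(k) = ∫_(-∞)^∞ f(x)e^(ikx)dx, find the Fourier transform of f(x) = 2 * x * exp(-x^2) I * sqrt(pi) * k * exp(-k^2/4)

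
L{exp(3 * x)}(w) 1/(w - 3)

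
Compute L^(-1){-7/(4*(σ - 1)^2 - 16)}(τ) -7*exp(τ)*sinh(2*τ)/8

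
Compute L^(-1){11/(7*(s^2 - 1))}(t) 11*sinh(t)/7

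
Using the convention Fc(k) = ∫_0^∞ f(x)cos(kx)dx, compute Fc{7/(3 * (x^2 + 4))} 7 * pi * exp(-2 * k)/12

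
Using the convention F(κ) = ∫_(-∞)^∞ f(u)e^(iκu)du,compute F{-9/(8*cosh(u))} -9*pi/(8*cosh(pi*κ/2))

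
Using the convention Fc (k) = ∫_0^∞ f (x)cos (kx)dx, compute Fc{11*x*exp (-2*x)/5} 11*(4 - k^2)/ (5*(k^2 + 4)^2)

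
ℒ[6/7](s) 6/(7*s)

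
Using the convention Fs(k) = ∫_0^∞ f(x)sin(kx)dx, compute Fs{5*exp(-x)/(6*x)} 5*atan(k)/6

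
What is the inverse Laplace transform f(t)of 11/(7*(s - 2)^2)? 11*t*exp(2*t)/7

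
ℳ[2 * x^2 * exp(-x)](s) 2 * gamma(s + 2)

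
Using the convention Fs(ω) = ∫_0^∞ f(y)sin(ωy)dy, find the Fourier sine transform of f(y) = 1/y pi/2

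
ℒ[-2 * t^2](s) -4/s^3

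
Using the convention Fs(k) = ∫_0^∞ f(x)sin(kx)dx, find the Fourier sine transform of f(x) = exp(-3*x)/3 k/(3*(k^2 + 9))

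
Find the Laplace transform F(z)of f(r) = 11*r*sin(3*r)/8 33*z/(4*(z^2 + 9)^2)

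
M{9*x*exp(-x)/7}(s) 9*gamma(s + 1)/7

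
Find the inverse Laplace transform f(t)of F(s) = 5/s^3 5*t^2/2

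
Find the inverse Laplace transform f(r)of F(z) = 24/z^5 r^4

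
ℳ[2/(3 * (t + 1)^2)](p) -2 * pi * (p - 1)/(3 * sin(pi * p))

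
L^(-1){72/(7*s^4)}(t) 12*t^3/7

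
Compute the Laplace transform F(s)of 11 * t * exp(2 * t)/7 11/(7 * (s - 2)^2)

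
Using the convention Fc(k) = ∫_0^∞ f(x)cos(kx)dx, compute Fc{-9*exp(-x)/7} -9/(7*k^2 + 7)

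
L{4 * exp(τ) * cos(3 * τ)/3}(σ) 4 * (σ - 1)/(3 * ((σ - 1)^2+9))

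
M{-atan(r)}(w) pi * sec(pi * w/2)/(2 * w)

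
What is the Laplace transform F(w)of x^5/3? 40/w^6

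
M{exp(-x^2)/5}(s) gamma(s/2)/10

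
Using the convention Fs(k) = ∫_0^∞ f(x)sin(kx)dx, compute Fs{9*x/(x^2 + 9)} 9*pi*exp(-3*k)/2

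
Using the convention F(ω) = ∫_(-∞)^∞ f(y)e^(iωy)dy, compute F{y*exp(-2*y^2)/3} sqrt(2)*I*sqrt(pi)*ω*exp(-ω^2/8)/24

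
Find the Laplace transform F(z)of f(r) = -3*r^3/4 -9/(2*z^4)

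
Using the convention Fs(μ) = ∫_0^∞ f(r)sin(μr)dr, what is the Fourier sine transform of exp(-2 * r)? μ/(μ^2 + 4)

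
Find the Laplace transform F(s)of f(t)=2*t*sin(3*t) 12*s/(s^2 + 9)^2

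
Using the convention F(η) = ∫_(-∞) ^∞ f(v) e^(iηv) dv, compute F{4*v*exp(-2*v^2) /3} sqrt(2)*I*sqrt(pi)*η*exp(-η^2/8) /6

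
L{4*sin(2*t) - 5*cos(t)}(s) 8/(s^2 + 4) - 5*s/(s^2 + 1)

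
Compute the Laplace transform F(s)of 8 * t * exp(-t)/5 8/(5 * (s + 1)^2)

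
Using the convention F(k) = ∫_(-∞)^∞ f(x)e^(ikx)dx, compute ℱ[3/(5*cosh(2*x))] 3*pi/(10*cosh(pi*k/4))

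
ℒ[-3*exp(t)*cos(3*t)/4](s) 3*(1 - s)/(4*((s - 1)^2 + 9))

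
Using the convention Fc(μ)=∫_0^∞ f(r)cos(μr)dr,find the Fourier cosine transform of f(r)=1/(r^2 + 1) pi*exp(-μ)/2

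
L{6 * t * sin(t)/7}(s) 12 * s/(7 * (s^2 + 1)^2)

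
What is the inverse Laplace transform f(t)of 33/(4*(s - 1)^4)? 11*t^3*exp(t)/8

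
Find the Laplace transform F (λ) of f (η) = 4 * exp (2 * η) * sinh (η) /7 4/ (7 * ( (λ - 2) ^2 - 1) ) 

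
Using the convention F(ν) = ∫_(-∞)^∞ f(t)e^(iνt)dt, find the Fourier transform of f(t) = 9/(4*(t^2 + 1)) 9*pi*exp(-Abs(ν))/4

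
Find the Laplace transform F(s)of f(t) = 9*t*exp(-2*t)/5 9/(5*(s + 2)^2)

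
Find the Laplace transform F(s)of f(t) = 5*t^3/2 15/s^4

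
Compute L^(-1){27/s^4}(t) 9*t^3/2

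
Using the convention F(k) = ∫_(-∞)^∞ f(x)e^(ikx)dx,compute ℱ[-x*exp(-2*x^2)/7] -sqrt(2)*I*sqrt(pi)*k*exp(-k^2/8)/56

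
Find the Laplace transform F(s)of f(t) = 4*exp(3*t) 4/(s - 3)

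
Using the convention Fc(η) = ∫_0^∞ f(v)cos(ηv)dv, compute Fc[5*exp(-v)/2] 5/(2*(η^2 + 1))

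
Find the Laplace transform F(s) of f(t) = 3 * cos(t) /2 3 * s/(2 * (s^2+1) ) 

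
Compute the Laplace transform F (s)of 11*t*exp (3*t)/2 11/ (2*(s - 3)^2)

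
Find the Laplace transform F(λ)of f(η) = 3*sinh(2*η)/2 3/(λ^2-4)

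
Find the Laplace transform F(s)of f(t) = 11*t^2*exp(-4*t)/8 11/(4*(s + 4)^3)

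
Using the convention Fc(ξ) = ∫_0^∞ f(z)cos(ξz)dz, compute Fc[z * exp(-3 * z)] (9 - ξ^2)/(ξ^2+9)^2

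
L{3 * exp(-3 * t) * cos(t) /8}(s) 3 * (s + 3) /(8 * ((s + 3) ^2 + 1) ) 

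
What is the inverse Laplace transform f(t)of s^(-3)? t^2/2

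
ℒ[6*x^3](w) 36/w^4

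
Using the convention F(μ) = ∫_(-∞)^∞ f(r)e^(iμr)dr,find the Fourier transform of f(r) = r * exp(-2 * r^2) sqrt(2) * I * sqrt(pi) * μ * exp(-μ^2/8)/8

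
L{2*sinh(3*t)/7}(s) 6/(7*(s^2-9))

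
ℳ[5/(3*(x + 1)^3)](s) 5*pi*(s - 2)*(s - 1)/(6*sin(pi*s))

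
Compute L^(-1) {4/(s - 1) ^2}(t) 4*t*exp(t) 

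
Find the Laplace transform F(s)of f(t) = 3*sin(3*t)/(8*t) 3*atan(3/s)/8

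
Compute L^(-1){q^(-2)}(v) v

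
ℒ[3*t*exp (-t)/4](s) 3/ (4*(s + 1)^2)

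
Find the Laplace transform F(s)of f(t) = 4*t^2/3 8/(3*s^3)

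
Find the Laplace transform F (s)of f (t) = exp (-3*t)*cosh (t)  (s + 3)/ ( (s + 3)^2-1)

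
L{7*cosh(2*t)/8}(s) 7*s/(8*(s^2 - 4))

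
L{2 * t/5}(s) 2/(5 * s^2)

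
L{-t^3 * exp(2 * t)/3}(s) -2/(s - 2)^4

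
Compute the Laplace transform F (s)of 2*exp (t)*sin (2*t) 4/ ( (s - 1)^2 + 4)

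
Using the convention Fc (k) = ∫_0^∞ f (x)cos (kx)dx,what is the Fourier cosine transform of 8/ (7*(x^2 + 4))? 2*pi*exp (-2*k)/7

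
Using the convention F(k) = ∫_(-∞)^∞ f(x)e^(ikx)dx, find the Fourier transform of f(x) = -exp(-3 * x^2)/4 -sqrt(3) * sqrt(pi) * exp(-k^2/12)/12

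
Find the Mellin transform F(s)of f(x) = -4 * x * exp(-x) -4 * gamma(s + 1)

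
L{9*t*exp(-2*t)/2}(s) 9/(2*(s + 2)^2)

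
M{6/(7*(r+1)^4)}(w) gamma(w)*gamma(4 - w)/7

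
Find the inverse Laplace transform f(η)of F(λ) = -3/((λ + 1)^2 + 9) -exp(-η) * sin(3 * η)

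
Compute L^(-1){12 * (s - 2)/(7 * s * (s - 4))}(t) 12 * exp(2 * t) * cosh(2 * t)/7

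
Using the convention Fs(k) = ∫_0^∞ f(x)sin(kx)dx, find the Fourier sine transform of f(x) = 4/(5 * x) 2 * pi/5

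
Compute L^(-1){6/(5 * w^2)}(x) 6 * x/5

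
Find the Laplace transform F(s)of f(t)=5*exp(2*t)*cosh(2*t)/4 5*(s - 2)/(4*s*(s - 4))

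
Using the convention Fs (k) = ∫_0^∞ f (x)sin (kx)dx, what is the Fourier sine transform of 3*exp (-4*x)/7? 3*k/ (7*(k^2+16))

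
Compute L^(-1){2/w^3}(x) x^2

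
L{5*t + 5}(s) 5/s + 5/s^2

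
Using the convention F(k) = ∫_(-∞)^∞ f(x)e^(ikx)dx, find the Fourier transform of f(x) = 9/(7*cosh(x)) 9*pi/(7*cosh(pi*k/2))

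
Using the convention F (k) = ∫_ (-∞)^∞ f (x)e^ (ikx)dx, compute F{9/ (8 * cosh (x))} 9 * pi/ (8 * cosh (pi * k/2))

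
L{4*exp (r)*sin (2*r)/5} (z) 8/ (5*( (z - 1)^2 + 4))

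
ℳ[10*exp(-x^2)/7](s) 5*gamma(s/2)/7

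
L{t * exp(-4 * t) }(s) (s+4) ^(-2) 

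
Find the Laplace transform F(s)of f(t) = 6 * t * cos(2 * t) 6 * (s^2 - 4)/(s^2 + 4)^2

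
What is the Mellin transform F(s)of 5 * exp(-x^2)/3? 5 * gamma(s/2)/6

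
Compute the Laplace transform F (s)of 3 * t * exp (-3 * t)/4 3/ (4 * (s + 3)^2)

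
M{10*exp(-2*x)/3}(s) 10*gamma(s)/(3*2^s)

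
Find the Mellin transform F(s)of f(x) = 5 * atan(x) -5 * pi * sec(pi * s/2)/(2 * s)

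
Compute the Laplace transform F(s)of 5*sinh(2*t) 10/(s^2 - 4)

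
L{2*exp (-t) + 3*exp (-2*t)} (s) 3/ (s + 2) + 2/ (s + 1)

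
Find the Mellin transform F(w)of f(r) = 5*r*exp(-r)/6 5*gamma(w + 1)/6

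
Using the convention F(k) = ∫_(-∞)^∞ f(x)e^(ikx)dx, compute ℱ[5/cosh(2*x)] 5*pi/(2*cosh(pi*k/4))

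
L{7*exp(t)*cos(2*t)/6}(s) 7*(s - 1)/(6*((s - 1)^2 + 4))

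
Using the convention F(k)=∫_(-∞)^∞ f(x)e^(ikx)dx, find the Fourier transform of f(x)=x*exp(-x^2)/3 I*sqrt(pi)*k*exp(-k^2/4)/6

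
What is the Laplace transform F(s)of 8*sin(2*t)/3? 16/(3*(s^2 + 4))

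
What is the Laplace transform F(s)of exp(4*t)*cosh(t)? (s - 4)/((s - 4)^2-1)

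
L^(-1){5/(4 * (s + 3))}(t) 5 * exp(-3 * t)/4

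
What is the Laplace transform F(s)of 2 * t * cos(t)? 2 * (s^2-1)/(s^2 + 1)^2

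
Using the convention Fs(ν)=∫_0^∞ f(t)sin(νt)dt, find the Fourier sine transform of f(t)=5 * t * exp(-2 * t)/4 5 * ν/(ν^2+4)^2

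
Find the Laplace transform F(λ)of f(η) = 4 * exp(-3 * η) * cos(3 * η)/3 4 * (λ + 3)/(3 * ((λ + 3)^2 + 9))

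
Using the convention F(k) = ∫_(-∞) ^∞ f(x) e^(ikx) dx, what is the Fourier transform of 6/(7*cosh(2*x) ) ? 3*pi/(7*cosh(pi*k/4) ) 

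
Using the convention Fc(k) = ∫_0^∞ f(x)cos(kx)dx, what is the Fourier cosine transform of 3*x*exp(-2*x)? 3*(4 - k^2)/(k^2 + 4)^2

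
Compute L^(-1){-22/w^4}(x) -11*x^3/3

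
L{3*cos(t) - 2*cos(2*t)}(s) 3*s/(s^2 + 1) - 2*s/(s^2 + 4)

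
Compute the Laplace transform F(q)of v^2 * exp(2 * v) 2/(q - 2)^3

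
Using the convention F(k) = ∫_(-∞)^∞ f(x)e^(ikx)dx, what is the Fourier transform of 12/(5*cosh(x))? 12*pi/(5*cosh(pi*k/2))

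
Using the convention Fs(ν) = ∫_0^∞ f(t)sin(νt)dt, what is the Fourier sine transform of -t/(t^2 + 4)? -pi*exp(-2*ν)/2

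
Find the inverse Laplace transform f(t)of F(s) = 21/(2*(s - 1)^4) 7*t^3*exp(t)/4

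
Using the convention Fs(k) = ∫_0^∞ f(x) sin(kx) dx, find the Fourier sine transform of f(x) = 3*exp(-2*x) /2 3*k/(2*(k^2+4) ) 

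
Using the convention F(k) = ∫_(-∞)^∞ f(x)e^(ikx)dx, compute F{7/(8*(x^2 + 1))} 7*pi*exp(-Abs(k))/8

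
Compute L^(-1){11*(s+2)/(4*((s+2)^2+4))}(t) 11*exp(-2*t)*cos(2*t)/4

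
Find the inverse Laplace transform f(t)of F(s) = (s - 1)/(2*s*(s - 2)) exp(t)*cosh(t)/2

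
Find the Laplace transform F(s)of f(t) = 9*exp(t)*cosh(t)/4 9*(s - 1)/(4*s*(s - 2))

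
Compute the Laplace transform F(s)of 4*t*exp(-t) 4/(s + 1)^2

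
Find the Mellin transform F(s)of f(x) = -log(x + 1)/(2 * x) pi * csc(pi * s)/(2 * (s - 1))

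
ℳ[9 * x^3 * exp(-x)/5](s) 9 * gamma(s + 3)/5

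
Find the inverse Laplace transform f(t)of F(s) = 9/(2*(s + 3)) 9*exp(-3*t)/2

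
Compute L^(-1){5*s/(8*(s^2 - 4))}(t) 5*cosh(2*t)/8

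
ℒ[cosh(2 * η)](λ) λ/(λ^2 - 4)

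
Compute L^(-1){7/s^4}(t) 7 * t^3/6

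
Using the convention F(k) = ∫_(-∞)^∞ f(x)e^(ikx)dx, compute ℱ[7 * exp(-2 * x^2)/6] 7 * sqrt(2) * sqrt(pi) * exp(-k^2/8)/12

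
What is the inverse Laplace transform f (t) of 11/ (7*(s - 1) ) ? 11*exp (t) /7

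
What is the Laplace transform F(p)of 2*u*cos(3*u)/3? 2*(p^2 - 9)/(3*(p^2 + 9)^2)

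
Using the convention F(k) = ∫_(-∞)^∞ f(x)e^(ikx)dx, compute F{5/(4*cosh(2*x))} 5*pi/(8*cosh(pi*k/4))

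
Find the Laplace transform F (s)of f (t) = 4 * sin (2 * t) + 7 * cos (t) 7 * s/ (s^2 + 1) + 8/ (s^2 + 4)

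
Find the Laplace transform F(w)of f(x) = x w^(-2)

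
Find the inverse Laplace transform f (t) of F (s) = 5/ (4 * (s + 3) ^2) 5 * t * exp (-3 * t) /4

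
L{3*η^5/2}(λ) 180/λ^6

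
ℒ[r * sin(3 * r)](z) 6 * z/(z^2 + 9)^2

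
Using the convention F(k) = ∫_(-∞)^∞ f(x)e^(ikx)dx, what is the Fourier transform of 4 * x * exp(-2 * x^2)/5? sqrt(2) * I * sqrt(pi) * k * exp(-k^2/8)/10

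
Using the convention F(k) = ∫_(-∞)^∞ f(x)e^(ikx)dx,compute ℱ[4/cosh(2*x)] 2*pi/cosh(pi*k/4)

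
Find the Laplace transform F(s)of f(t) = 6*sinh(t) 6/(s^2-1)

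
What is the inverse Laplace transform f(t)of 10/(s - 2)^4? 5*t^3*exp(2*t)/3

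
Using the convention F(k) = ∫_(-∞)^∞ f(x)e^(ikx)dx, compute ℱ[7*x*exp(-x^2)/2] 7*I*sqrt(pi)*k*exp(-k^2/4)/4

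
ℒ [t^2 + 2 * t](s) 2/s^3 + 2/s^2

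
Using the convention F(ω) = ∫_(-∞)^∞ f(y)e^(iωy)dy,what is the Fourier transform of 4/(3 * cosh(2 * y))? 2 * pi/(3 * cosh(pi * ω/4))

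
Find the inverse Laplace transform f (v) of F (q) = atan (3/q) sin (3 * v) /v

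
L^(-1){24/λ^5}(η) η^4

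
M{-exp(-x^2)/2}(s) -gamma(s/2)/4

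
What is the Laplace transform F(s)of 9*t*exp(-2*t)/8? 9/(8*(s+2)^2)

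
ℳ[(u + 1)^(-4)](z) gamma(z)*gamma(4 - z)/6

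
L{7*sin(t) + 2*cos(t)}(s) 7/(s^2 + 1) + 2*s/(s^2 + 1)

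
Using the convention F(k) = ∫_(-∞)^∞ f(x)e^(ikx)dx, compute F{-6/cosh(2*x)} -3*pi/cosh(pi*k/4)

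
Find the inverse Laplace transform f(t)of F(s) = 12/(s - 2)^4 2*t^3*exp(2*t)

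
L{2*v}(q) 2/q^2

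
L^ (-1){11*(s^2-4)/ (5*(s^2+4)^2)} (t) 11*t*cos (2*t)/5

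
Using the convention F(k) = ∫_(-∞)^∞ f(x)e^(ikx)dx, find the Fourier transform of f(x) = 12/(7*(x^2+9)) 4*pi*exp(-3*Abs(k))/7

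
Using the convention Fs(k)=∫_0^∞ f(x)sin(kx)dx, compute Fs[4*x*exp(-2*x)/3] 16*k/(3*(k^2 + 4)^2)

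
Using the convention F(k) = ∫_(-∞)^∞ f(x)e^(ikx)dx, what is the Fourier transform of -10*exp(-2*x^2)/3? -5*sqrt(2)*sqrt(pi)*exp(-k^2/8)/3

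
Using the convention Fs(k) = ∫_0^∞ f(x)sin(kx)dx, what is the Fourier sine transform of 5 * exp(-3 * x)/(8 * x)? 5 * atan(k/3)/8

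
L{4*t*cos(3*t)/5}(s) 4*(s^2 - 9)/(5*(s^2 + 9)^2)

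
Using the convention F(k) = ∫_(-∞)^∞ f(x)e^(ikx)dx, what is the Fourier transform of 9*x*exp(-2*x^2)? 9*sqrt(2)*I*sqrt(pi)*k*exp(-k^2/8)/8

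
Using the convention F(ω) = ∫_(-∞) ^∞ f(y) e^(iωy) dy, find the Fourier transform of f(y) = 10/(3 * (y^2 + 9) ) 10 * pi * exp(-3 * Abs(ω) ) /9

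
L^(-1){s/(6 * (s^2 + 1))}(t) cos(t)/6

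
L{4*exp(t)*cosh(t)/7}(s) 4*(s - 1)/(7*s*(s - 2))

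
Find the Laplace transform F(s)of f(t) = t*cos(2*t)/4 (s^2 - 4)/(4*(s^2 + 4)^2)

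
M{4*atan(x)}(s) -2*pi*sec(pi*s/2)/s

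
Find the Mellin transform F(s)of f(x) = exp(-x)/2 gamma(s)/2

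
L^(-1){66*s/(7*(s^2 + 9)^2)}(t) 11*t*sin(3*t)/7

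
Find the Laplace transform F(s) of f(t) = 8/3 8/(3 * s) 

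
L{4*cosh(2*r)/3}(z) 4*z/(3*(z^2 - 4))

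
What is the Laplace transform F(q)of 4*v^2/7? 8/(7*q^3)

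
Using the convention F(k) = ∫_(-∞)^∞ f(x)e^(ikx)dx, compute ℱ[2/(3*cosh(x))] 2*pi/(3*cosh(pi*k/2))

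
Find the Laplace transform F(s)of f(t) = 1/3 1/(3 * s)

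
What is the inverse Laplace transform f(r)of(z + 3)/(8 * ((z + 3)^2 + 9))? exp(-3 * r) * cos(3 * r)/8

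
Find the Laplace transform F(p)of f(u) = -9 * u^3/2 -27/p^4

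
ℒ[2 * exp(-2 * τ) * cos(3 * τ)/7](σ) 2 * (σ + 2)/(7 * ((σ + 2)^2 + 9))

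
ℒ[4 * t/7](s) 4/(7 * s^2)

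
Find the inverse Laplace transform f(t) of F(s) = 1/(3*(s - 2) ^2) t*exp(2*t) /3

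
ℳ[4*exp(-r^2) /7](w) 2*gamma(w/2) /7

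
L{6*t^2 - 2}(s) 12/s^3 - 2/s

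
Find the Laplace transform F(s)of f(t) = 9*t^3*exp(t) 54/(s - 1)^4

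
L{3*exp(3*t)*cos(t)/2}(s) 3*(s - 3)/(2*((s - 3)^2 + 1))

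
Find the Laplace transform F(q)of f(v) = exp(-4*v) 1/(q + 4)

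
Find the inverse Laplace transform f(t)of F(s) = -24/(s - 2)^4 -4 * t^3 * exp(2 * t)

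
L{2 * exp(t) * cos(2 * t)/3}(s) 2 * (s - 1)/(3 * ((s - 1)^2 + 4))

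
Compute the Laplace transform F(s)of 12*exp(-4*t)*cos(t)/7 12*(s+4)/(7*((s+4)^2+1))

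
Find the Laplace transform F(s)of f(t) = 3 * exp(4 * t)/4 3/(4 * (s - 4))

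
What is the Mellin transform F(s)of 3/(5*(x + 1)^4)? gamma(s)*gamma(4 - s)/10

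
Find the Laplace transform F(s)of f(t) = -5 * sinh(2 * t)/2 -5/(s^2 - 4)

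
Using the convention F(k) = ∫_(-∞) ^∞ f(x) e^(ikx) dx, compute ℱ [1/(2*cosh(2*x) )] pi/(4*cosh(pi*k/4) ) 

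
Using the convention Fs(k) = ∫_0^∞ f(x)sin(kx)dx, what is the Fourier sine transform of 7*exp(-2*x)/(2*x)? 7*atan(k/2)/2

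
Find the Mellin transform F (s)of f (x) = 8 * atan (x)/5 -4 * pi * sec (pi * s/2)/ (5 * s)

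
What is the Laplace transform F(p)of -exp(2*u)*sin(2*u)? -2/((p - 2)^2 + 4)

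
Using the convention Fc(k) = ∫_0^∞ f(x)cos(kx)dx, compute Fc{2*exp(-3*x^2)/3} sqrt(3)*sqrt(pi)*exp(-k^2/12)/9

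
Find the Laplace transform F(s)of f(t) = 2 2/s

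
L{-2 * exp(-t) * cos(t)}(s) 2 * (-s - 1)/((s+1)^2+1)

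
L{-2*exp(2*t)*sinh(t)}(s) -2/((s - 2)^2 - 1)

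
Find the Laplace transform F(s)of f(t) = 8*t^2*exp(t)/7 16/(7*(s - 1)^3)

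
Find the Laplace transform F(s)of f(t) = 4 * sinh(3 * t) 12/(s^2-9)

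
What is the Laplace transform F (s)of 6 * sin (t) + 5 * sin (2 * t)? 6/ (s^2 + 1) + 10/ (s^2 + 4)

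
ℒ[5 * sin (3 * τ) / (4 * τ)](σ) 5 * atan (3/σ) /4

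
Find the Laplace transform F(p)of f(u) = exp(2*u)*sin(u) 1/((p - 2)^2+1)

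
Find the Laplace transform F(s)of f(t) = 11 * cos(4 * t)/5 11 * s/(5 * (s^2 + 16))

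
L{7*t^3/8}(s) 21/(4*s^4)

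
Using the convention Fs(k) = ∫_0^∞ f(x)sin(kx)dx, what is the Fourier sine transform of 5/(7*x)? 5*pi/14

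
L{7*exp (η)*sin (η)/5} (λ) 7/ (5*( (λ - 1)^2+1))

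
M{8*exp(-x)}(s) 8*gamma(s)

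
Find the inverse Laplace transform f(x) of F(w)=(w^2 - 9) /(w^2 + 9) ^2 x * cos(3 * x) 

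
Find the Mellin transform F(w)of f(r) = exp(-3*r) gamma(w)/3^w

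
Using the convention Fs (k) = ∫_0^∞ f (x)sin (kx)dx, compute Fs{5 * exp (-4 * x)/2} 5 * k/ (2 * (k^2 + 16))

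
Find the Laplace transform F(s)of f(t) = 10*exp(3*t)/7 10/(7*(s - 3))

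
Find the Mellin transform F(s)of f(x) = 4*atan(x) -2*pi*sec(pi*s/2)/s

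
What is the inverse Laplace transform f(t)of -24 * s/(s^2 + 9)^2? -4 * t * sin(3 * t)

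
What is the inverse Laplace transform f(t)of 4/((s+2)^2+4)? 2*exp(-2*t)*sin(2*t)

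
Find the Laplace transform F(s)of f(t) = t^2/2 s^(-3)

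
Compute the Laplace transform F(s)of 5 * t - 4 5/s^2 - 4/s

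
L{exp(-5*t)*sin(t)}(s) 1/((s + 5)^2 + 1)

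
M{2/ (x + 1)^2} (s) -2 * pi * (s - 1)/sin (pi * s)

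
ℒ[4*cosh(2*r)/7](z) 4*z/(7*(z^2 - 4))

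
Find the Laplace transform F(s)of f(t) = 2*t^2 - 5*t 4/s^3 - 5/s^2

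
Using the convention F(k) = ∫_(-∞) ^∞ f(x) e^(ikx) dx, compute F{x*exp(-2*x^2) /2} sqrt(2)*I*sqrt(pi)*k*exp(-k^2/8) /16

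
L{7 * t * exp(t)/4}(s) 7/(4 * (s - 1)^2)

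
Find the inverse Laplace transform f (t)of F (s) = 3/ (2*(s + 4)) 3*exp (-4*t)/2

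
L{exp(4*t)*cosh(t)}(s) (s - 4)/((s - 4)^2-1)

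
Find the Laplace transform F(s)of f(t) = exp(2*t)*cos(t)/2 (s - 2)/(2*((s - 2)^2+1))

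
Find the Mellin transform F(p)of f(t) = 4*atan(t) -2*pi*sec(pi*p/2)/p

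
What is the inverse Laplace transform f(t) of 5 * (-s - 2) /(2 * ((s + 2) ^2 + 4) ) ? -5 * exp(-2 * t) * cos(2 * t) /2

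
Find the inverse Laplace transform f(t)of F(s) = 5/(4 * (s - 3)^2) 5 * t * exp(3 * t)/4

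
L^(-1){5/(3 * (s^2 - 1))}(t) 5 * sinh(t)/3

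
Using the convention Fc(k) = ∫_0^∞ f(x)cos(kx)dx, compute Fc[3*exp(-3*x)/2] 9/(2*(k^2 + 9))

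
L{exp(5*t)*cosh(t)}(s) (s - 5)/((s - 5)^2 - 1)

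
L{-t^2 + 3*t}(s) 3/s^2 - 2/s^3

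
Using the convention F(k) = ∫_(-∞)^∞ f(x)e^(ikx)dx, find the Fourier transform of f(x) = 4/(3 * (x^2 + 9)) 4 * pi * exp(-3 * Abs(k))/9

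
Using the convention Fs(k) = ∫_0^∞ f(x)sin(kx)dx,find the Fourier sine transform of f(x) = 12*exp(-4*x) 12*k/(k^2+16)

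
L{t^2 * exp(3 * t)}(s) 2/(s - 3)^3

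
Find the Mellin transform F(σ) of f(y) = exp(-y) gamma(σ) 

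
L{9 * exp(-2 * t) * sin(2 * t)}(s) 18/((s + 2)^2 + 4)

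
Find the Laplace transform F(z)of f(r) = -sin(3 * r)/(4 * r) -atan(3/z)/4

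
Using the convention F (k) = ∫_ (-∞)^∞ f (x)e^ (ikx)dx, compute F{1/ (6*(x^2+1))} pi*exp (-Abs (k))/6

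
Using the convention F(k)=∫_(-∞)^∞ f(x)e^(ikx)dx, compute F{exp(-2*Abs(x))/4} 1/(k^2+4)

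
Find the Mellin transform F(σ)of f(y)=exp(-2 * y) gamma(σ)/2^σ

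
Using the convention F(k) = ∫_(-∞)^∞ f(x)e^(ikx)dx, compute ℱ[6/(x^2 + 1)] 6*pi*exp(-Abs(k))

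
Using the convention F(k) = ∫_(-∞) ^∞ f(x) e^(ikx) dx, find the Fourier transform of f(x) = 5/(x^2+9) 5*pi*exp(-3*Abs(k) ) /3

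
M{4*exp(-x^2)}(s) 2*gamma(s/2)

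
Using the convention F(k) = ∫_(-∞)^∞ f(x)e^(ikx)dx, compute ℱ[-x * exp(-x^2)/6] -I * sqrt(pi) * k * exp(-k^2/4)/12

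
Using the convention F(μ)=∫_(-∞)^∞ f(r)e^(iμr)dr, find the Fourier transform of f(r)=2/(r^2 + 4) pi*exp(-2*Abs(μ))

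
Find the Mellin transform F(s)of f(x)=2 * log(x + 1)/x -2 * pi * csc(pi * s)/(s - 1)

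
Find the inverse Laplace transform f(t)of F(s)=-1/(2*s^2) -t/2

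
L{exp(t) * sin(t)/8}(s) 1/(8 * ((s - 1)^2 + 1))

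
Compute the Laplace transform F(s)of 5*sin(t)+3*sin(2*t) 6/(s^2+4)+5/(s^2+1)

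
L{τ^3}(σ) 6/σ^4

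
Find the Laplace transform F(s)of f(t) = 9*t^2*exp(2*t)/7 18/(7*(s - 2)^3)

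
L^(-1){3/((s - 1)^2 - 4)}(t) 3*exp(t)*sinh(2*t)/2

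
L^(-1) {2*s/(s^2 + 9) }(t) 2*cos(3*t) 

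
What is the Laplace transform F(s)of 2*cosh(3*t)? 2*s/(s^2 - 9)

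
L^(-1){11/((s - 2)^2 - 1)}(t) 11*exp(2*t)*sinh(t)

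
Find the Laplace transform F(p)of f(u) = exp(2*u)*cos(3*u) (p - 2)/((p - 2)^2+9)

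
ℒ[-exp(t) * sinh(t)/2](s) -1/(2 * s * (s - 2))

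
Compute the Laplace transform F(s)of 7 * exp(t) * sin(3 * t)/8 21/(8 * ((s - 1)^2+9))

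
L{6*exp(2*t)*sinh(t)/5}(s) 6/(5*((s - 2)^2 - 1))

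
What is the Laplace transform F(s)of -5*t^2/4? -5/(2*s^3)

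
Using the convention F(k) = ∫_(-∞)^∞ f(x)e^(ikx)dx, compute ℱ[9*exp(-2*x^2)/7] 9*sqrt(2)*sqrt(pi)*exp(-k^2/8)/14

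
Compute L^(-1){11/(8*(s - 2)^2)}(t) 11*t*exp(2*t)/8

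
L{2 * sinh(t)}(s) 2/(s^2 - 1)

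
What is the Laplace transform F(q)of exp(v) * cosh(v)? (q - 1)/(q * (q - 2))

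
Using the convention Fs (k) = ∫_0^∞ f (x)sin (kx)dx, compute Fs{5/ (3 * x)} 5 * pi/6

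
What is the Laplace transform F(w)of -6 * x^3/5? -36/(5 * w^4)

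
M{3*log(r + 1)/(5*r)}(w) -3*pi*csc(pi*w)/(5*w - 5)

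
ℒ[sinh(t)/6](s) 1/(6*(s^2-1))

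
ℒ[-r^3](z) -6/z^4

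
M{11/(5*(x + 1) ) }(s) 11*pi*csc(pi*s) /5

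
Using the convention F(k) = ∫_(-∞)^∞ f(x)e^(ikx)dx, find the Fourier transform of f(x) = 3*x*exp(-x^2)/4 3*I*sqrt(pi)*k*exp(-k^2/4)/8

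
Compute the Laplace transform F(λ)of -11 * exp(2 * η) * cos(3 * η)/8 11 * (2 - λ)/(8 * ((λ - 2)^2 + 9))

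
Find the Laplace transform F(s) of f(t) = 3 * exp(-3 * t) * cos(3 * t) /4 3 * (s + 3) /(4 * ((s + 3) ^2 + 9) ) 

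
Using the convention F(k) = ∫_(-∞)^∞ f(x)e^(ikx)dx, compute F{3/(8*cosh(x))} 3*pi/(8*cosh(pi*k/2))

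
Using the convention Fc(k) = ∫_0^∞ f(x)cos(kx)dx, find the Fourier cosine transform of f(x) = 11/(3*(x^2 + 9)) 11*pi*exp(-3*k)/18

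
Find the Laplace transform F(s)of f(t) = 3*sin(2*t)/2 3/(s^2 + 4)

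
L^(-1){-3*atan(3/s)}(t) -3*sin(3*t)/t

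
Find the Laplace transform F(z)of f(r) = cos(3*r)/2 z/(2*(z^2 + 9))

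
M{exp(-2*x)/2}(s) gamma(s)/(2*2^s)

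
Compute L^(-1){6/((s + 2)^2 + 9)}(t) 2*exp(-2*t)*sin(3*t)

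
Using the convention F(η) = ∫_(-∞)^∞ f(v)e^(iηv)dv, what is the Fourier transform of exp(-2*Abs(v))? 4/(η^2+4)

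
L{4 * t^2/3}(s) 8/(3 * s^3)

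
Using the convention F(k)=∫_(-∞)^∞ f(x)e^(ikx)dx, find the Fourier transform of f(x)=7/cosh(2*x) 7*pi/(2*cosh(pi*k/4))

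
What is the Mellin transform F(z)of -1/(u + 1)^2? pi * (z - 1)/sin(pi * z)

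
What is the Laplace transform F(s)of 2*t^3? 12/s^4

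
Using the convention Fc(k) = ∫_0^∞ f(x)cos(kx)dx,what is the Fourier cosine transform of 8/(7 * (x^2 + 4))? 2 * pi * exp(-2 * k)/7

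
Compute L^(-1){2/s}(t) 2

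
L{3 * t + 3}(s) 3/s^2 + 3/s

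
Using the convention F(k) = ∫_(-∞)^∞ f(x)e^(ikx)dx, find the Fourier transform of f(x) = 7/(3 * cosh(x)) 7 * pi/(3 * cosh(pi * k/2))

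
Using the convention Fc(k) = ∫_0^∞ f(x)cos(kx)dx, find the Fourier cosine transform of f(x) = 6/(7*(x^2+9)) pi*exp(-3*k)/7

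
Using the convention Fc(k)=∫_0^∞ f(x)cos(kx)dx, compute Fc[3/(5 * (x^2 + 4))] 3 * pi * exp(-2 * k)/20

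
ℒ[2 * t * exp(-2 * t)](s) 2/(s + 2)^2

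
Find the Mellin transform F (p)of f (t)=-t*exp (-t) -gamma (p + 1)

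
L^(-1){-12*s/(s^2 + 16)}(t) -12*cos(4*t)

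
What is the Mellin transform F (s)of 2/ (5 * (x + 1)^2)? -2 * pi * (s - 1)/ (5 * sin (pi * s))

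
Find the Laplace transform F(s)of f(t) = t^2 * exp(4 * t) 2/(s - 4)^3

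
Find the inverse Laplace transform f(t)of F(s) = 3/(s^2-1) 3*sinh(t)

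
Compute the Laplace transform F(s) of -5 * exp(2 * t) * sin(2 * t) -10/((s - 2) ^2 + 4) 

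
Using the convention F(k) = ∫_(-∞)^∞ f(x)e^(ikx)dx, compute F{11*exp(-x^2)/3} 11*sqrt(pi)*exp(-k^2/4)/3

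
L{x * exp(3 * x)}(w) (w - 3)^(-2)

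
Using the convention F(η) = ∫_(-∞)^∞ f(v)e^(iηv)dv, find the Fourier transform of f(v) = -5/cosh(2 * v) -5 * pi/(2 * cosh(pi * η/4))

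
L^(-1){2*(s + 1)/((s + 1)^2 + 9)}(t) 2*exp(-t)*cos(3*t)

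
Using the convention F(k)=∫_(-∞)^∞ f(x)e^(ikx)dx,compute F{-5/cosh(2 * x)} -5 * pi/(2 * cosh(pi * k/4))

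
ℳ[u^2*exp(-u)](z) gamma(z + 2)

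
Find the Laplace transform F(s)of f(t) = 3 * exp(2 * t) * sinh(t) 3/((s - 2)^2 - 1)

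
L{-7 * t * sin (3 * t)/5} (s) -42 * s/ (5 * (s^2+9)^2)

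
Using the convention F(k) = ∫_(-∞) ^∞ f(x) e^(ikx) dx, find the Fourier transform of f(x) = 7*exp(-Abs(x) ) 14/(k^2 + 1) 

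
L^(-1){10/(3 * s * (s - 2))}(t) 10 * exp(t) * sinh(t)/3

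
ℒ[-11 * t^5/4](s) -330/s^6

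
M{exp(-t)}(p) gamma(p)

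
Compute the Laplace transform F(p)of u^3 6/p^4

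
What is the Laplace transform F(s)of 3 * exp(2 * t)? 3/(s - 2)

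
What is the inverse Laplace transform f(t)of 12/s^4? 2*t^3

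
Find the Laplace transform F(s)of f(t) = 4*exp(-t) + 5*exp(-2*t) 4/(s + 1) + 5/(s + 2)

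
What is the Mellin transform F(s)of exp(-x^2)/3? gamma(s/2)/6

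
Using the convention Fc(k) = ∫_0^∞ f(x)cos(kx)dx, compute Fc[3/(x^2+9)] pi * exp(-3 * k)/2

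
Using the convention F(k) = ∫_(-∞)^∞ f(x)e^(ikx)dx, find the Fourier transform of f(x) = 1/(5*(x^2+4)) pi*exp(-2*Abs(k))/10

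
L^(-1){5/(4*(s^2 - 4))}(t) 5*sinh(2*t)/8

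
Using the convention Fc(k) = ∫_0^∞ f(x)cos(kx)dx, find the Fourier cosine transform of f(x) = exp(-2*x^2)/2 sqrt(2)*sqrt(pi)*exp(-k^2/8)/8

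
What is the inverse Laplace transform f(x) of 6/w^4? x^3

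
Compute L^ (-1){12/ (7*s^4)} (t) 2*t^3/7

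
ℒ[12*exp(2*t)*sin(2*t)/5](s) 24/(5*((s - 2)^2 + 4))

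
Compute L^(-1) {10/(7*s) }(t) 10/7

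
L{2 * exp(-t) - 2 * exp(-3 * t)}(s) 2/(s + 1) - 2/(s + 3)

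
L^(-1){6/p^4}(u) u^3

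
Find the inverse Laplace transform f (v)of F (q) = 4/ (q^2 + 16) sin (4*v)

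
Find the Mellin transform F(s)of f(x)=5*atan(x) -5*pi*sec(pi*s/2)/(2*s)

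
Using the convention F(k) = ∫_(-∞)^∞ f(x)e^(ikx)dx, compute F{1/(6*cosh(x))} pi/(6*cosh(pi*k/2))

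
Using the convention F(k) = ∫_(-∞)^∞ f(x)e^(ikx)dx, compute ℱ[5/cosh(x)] 5 * pi/cosh(pi * k/2)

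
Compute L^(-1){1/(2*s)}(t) 1/2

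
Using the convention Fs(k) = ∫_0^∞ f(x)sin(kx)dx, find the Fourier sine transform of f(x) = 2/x pi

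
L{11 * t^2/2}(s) 11/s^3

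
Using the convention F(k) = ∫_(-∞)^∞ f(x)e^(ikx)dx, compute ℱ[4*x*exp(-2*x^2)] sqrt(2)*I*sqrt(pi)*k*exp(-k^2/8)/2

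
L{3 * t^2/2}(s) 3/s^3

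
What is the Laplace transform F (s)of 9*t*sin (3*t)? 54*s/ (s^2 + 9)^2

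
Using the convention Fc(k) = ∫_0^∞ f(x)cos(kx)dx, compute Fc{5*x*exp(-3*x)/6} 5*(9 - k^2)/(6*(k^2 + 9)^2)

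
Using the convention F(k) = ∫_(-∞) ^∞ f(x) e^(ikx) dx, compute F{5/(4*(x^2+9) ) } 5*pi*exp(-3*Abs(k) ) /12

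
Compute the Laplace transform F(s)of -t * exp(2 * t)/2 -1/(2 * (s - 2)^2)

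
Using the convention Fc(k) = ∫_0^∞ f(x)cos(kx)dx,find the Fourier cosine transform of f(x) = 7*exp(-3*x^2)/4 7*sqrt(3)*sqrt(pi)*exp(-k^2/12)/24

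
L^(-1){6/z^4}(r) r^3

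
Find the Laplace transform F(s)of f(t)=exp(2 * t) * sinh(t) 1/((s - 2)^2 - 1)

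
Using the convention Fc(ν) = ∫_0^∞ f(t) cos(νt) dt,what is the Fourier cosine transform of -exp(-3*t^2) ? -sqrt(3)*sqrt(pi)*exp(-ν^2/12) /6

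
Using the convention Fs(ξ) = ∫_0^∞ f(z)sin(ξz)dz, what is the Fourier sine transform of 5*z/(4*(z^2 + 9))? 5*pi*exp(-3*ξ)/8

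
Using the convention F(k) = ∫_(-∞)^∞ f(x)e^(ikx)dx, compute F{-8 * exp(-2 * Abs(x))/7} -32/(7 * k^2 + 28)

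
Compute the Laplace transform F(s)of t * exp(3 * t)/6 1/(6 * (s - 3)^2)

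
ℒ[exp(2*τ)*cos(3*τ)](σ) (σ - 2)/((σ - 2)^2 + 9)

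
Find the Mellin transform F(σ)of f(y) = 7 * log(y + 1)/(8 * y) -7 * pi * csc(pi * σ)/(8 * σ - 8)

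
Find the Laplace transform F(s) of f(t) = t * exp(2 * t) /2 1/(2 * (s - 2) ^2) 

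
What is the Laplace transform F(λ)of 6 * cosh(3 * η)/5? 6 * λ/(5 * (λ^2 - 9))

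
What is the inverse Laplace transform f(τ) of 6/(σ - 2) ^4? τ^3*exp(2*τ) 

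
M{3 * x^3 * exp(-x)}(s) 3 * gamma(s + 3)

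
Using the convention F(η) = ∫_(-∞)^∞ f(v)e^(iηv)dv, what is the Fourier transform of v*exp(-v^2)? I*sqrt(pi)*η*exp(-η^2/4)/2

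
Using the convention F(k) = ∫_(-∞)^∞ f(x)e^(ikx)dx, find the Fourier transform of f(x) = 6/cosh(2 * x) 3 * pi/cosh(pi * k/4)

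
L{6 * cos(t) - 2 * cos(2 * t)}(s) 6 * s/(s^2 + 1) - 2 * s/(s^2 + 4)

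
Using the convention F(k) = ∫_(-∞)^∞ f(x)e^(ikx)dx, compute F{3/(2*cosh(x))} 3*pi/(2*cosh(pi*k/2))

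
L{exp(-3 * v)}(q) 1/(q + 3)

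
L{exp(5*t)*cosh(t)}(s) (s - 5)/((s - 5)^2 - 1)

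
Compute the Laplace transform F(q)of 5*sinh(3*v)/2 15/(2*(q^2-9))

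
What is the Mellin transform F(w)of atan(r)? -pi*sec(pi*w/2)/(2*w)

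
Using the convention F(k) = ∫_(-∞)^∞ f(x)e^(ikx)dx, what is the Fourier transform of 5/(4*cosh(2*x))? 5*pi/(8*cosh(pi*k/4))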